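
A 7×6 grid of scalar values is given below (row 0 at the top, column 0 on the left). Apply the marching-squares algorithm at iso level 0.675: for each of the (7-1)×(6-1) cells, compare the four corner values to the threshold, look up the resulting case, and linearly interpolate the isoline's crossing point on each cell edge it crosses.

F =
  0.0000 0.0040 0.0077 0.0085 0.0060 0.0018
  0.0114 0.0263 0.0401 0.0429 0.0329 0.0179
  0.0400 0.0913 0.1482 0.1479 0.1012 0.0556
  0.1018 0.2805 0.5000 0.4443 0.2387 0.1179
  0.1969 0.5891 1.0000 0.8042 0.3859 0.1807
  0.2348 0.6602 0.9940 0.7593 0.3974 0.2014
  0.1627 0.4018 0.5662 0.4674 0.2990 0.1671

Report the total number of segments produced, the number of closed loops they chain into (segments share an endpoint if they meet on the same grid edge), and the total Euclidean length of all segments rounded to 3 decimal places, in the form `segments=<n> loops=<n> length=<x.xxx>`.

segments=8 loops=1 length=7.238

cell (3,1): code 0100 → (3.350,2.000)–(4.000,1.209)
cell (3,2): code 1100 → (3.641,3.000)–(3.350,2.000)
cell (3,3): code 1000 → (4.000,3.309)–(3.641,3.000)
cell (4,1): code 0110 → (4.000,1.209)–(5.000,1.044)
cell (4,3): code 1001 → (5.000,3.233)–(4.000,3.309)
cell (5,1): code 0010 → (5.000,1.044)–(5.746,2.000)
cell (5,2): code 0011 → (5.746,2.000)–(5.289,3.000)
cell (5,3): code 0001 → (5.289,3.000)–(5.000,3.233)
total: 8 segments, chained into 1 closed loop(s), length Σ = 7.237790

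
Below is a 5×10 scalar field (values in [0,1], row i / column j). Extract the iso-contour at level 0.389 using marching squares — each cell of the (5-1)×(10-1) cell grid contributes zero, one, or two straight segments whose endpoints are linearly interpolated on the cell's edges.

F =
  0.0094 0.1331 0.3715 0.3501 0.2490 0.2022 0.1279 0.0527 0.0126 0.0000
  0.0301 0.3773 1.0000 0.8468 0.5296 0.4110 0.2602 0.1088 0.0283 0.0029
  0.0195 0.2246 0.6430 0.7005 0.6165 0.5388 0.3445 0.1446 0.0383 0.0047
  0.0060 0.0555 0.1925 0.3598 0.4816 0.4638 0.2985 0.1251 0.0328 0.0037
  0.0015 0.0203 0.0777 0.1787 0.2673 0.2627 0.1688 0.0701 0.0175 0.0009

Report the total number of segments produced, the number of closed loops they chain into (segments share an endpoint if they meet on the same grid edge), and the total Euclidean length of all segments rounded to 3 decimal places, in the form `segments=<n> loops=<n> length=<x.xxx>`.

segments=14 loops=1 length=12.624

cell (0,1): code 0100 → (0.028,2.000)–(1.000,1.019)
cell (0,2): code 1100 → (0.078,3.000)–(0.028,2.000)
cell (0,3): code 1100 → (0.499,4.000)–(0.078,3.000)
cell (0,4): code 1100 → (0.895,5.000)–(0.499,4.000)
cell (0,5): code 1000 → (1.000,5.146)–(0.895,5.000)
cell (1,1): code 0110 → (1.000,1.019)–(2.000,1.393)
cell (1,5): code 1001 → (2.000,5.771)–(1.000,5.146)
cell (2,1): code 0010 → (2.000,1.393)–(2.564,2.000)
cell (2,2): code 0011 → (2.564,2.000)–(2.914,3.000)
cell (2,3): code 0111 → (2.914,3.000)–(3.000,3.240)
cell (2,5): code 1001 → (3.000,5.453)–(2.000,5.771)
cell (3,3): code 0010 → (3.000,3.240)–(3.432,4.000)
cell (3,4): code 0011 → (3.432,4.000)–(3.372,5.000)
cell (3,5): code 0001 → (3.372,5.000)–(3.000,5.453)
total: 14 segments, chained into 1 closed loop(s), length Σ = 12.624056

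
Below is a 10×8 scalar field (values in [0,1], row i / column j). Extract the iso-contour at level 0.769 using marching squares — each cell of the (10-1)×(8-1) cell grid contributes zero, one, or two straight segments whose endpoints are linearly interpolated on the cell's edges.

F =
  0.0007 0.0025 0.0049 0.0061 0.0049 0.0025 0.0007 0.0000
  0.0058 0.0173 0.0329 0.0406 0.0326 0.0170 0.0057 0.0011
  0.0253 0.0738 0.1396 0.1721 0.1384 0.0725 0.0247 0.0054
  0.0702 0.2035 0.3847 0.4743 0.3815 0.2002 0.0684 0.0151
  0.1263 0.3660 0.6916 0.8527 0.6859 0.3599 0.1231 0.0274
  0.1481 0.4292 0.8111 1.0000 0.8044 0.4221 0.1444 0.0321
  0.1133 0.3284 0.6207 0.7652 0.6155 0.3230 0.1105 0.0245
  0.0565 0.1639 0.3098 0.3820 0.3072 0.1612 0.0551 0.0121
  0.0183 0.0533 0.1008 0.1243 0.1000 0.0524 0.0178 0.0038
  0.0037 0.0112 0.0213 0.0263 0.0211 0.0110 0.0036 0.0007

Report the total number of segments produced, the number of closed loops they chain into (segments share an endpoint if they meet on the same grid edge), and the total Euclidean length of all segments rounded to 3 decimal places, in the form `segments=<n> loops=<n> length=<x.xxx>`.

segments=10 loops=1 length=6.454

cell (3,2): code 0100 → (3.779,3.000)–(4.000,2.480)
cell (3,3): code 1000 → (4.000,3.502)–(3.779,3.000)
cell (4,1): code 0100 → (4.648,2.000)–(5.000,1.890)
cell (4,2): code 1110 → (4.000,2.480)–(4.648,2.000)
cell (4,3): code 1101 → (4.701,4.000)–(4.000,3.502)
cell (4,4): code 1000 → (5.000,4.093)–(4.701,4.000)
cell (5,1): code 0010 → (5.000,1.890)–(5.221,2.000)
cell (5,2): code 0011 → (5.221,2.000)–(5.984,3.000)
cell (5,3): code 0011 → (5.984,3.000)–(5.187,4.000)
cell (5,4): code 0001 → (5.187,4.000)–(5.000,4.093)
total: 10 segments, chained into 1 closed loop(s), length Σ = 6.453778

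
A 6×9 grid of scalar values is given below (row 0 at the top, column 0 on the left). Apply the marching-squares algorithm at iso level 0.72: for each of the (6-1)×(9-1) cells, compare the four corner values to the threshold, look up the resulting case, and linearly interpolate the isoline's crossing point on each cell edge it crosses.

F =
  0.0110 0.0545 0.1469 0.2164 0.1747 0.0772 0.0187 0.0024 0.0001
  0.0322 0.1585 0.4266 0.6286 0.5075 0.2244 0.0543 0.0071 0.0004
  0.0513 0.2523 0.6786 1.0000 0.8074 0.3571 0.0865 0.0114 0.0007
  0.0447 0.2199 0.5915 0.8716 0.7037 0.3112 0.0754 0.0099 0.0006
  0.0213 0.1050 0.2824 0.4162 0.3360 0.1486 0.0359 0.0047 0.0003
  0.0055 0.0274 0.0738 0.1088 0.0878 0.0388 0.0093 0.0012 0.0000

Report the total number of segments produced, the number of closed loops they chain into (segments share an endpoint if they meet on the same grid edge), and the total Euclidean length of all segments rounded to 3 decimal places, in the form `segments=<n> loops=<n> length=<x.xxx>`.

segments=8 loops=1 length=6.304

cell (1,2): code 0100 → (1.246,3.000)–(2.000,2.129)
cell (1,3): code 1100 → (1.709,4.000)–(1.246,3.000)
cell (1,4): code 1000 → (2.000,4.194)–(1.709,4.000)
cell (2,2): code 0110 → (2.000,2.129)–(3.000,2.459)
cell (2,3): code 1011 → (3.000,3.903)–(2.843,4.000)
cell (2,4): code 0001 → (2.843,4.000)–(2.000,4.194)
cell (3,2): code 0010 → (3.000,2.459)–(3.333,3.000)
cell (3,3): code 0001 → (3.333,3.000)–(3.000,3.903)
total: 8 segments, chained into 1 closed loop(s), length Σ = 6.304413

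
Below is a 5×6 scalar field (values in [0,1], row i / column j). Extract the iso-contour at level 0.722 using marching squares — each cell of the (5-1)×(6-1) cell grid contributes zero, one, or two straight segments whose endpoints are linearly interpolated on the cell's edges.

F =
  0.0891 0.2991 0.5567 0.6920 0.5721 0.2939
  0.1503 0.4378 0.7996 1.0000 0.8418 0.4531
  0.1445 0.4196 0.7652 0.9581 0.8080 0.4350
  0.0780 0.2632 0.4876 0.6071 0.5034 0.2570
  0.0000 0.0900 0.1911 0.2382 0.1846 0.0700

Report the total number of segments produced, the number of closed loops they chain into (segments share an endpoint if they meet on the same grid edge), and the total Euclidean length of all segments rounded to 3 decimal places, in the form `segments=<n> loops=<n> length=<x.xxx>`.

cell (0,1): code 0100 → (0.681,2.000)–(1.000,1.786)
cell (0,2): code 1100 → (0.097,3.000)–(0.681,2.000)
cell (0,3): code 1100 → (0.556,4.000)–(0.097,3.000)
cell (0,4): code 1000 → (1.000,4.308)–(0.556,4.000)
cell (1,1): code 0110 → (1.000,1.786)–(2.000,1.875)
cell (1,4): code 1001 → (2.000,4.231)–(1.000,4.308)
cell (2,1): code 0010 → (2.000,1.875)–(2.156,2.000)
cell (2,2): code 0011 → (2.156,2.000)–(2.673,3.000)
cell (2,3): code 0011 → (2.673,3.000)–(2.282,4.000)
cell (2,4): code 0001 → (2.282,4.000)–(2.000,4.231)
total: 10 segments, chained into 1 closed loop(s), length Σ = 7.953457

segments=10 loops=1 length=7.953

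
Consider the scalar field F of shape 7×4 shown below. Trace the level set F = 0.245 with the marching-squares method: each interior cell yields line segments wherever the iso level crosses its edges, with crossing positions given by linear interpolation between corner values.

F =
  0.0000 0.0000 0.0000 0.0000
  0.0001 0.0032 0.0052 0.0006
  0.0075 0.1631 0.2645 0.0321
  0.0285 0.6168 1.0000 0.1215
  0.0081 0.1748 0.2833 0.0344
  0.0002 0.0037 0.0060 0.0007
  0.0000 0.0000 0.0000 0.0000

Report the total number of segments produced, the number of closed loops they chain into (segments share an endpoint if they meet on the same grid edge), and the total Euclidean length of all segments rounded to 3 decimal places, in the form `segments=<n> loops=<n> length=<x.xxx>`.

cell (1,1): code 0100 → (1.925,2.000)–(2.000,1.808)
cell (1,2): code 1000 → (2.000,2.084)–(1.925,2.000)
cell (2,0): code 0100 → (2.181,1.000)–(3.000,0.368)
cell (2,1): code 1110 → (2.000,1.808)–(2.181,1.000)
cell (2,2): code 1001 → (3.000,2.859)–(2.000,2.084)
cell (3,0): code 0010 → (3.000,0.368)–(3.841,1.000)
cell (3,1): code 0111 → (3.841,1.000)–(4.000,1.647)
cell (3,2): code 1001 → (4.000,2.154)–(3.000,2.859)
cell (4,1): code 0010 → (4.000,1.647)–(4.138,2.000)
cell (4,2): code 0001 → (4.138,2.000)–(4.000,2.154)
total: 10 segments, chained into 1 closed loop(s), length Σ = 6.975148

segments=10 loops=1 length=6.975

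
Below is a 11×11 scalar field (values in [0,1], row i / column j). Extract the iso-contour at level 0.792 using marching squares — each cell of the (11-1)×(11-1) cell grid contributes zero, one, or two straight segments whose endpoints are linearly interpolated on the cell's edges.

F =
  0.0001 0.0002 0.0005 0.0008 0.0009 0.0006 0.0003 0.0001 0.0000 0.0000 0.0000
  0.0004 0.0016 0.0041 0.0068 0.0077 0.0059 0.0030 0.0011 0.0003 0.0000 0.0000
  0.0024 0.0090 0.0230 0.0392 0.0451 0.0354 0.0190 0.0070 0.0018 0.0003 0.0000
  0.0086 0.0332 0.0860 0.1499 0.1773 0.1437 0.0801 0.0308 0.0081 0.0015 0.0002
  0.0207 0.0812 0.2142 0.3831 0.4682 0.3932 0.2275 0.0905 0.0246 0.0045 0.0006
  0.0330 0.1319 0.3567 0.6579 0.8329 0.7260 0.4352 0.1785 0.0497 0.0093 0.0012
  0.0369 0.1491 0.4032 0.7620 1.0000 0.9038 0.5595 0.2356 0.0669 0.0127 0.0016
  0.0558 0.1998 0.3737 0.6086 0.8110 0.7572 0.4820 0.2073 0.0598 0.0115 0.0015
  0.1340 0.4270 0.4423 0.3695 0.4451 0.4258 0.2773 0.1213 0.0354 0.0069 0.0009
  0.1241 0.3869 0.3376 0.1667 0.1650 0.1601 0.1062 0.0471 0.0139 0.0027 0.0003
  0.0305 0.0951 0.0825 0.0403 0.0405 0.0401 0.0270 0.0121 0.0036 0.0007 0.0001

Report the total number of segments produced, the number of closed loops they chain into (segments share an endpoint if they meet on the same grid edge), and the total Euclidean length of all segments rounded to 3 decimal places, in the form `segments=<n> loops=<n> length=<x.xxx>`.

cell (4,3): code 0100 → (4.888,4.000)–(5.000,3.766)
cell (4,4): code 1000 → (5.000,4.383)–(4.888,4.000)
cell (5,3): code 0110 → (5.000,3.766)–(6.000,3.126)
cell (5,4): code 1101 → (5.371,5.000)–(5.000,4.383)
cell (5,5): code 1000 → (6.000,5.325)–(5.371,5.000)
cell (6,3): code 0110 → (6.000,3.126)–(7.000,3.906)
cell (6,4): code 1011 → (7.000,4.353)–(6.763,5.000)
cell (6,5): code 0001 → (6.763,5.000)–(6.000,5.325)
cell (7,3): code 0010 → (7.000,3.906)–(7.052,4.000)
cell (7,4): code 0001 → (7.052,4.000)–(7.000,4.353)
total: 10 segments, chained into 1 closed loop(s), length Σ = 6.523812

segments=10 loops=1 length=6.524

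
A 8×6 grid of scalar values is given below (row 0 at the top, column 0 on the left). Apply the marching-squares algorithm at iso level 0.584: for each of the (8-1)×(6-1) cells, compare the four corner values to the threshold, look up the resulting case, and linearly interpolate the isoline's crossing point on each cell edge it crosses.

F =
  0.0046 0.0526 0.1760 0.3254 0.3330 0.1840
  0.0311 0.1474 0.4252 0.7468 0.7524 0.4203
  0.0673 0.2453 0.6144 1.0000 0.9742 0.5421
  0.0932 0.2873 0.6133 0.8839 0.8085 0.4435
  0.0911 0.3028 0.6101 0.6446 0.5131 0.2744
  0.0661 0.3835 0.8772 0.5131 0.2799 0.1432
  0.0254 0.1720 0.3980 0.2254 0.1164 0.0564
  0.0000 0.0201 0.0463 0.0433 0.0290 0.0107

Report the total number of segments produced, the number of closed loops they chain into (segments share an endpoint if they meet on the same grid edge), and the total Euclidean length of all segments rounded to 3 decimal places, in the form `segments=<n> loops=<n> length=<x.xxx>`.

cell (0,2): code 0100 → (0.614,3.000)–(1.000,2.494)
cell (0,3): code 1100 → (0.598,4.000)–(0.614,3.000)
cell (0,4): code 1000 → (1.000,4.507)–(0.598,4.000)
cell (1,1): code 0100 → (1.839,2.000)–(2.000,1.918)
cell (1,2): code 1110 → (1.000,2.494)–(1.839,2.000)
cell (1,4): code 1001 → (2.000,4.903)–(1.000,4.507)
cell (2,1): code 0110 → (2.000,1.918)–(3.000,1.910)
cell (2,4): code 1001 → (3.000,4.615)–(2.000,4.903)
cell (3,1): code 0110 → (3.000,1.910)–(4.000,1.915)
cell (3,3): code 1011 → (4.000,3.461)–(3.760,4.000)
cell (3,4): code 0001 → (3.760,4.000)–(3.000,4.615)
cell (4,1): code 0110 → (4.000,1.915)–(5.000,1.406)
cell (4,2): code 1011 → (5.000,2.805)–(4.461,3.000)
cell (4,3): code 0001 → (4.461,3.000)–(4.000,3.461)
cell (5,1): code 0010 → (5.000,1.406)–(5.612,2.000)
cell (5,2): code 0001 → (5.612,2.000)–(5.000,2.805)
total: 16 segments, chained into 1 closed loop(s), length Σ = 13.333213

segments=16 loops=1 length=13.333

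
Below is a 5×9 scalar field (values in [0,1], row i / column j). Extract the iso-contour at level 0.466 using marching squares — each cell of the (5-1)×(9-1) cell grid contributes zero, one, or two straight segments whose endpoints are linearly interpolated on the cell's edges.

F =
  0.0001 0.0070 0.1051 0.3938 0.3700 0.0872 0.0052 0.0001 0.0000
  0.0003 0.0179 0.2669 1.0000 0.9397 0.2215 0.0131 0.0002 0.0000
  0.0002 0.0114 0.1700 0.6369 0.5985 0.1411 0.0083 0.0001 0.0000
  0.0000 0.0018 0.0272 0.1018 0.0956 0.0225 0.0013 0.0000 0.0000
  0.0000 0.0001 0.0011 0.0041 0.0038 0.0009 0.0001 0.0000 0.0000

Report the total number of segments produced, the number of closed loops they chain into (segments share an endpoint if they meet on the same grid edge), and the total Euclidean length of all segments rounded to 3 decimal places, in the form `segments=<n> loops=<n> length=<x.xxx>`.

cell (0,2): code 0100 → (0.119,3.000)–(1.000,2.272)
cell (0,3): code 1100 → (0.169,4.000)–(0.119,3.000)
cell (0,4): code 1000 → (1.000,4.660)–(0.169,4.000)
cell (1,2): code 0110 → (1.000,2.272)–(2.000,2.634)
cell (1,4): code 1001 → (2.000,4.290)–(1.000,4.660)
cell (2,2): code 0010 → (2.000,2.634)–(2.319,3.000)
cell (2,3): code 0011 → (2.319,3.000)–(2.263,4.000)
cell (2,4): code 0001 → (2.263,4.000)–(2.000,4.290)
total: 8 segments, chained into 1 closed loop(s), length Σ = 7.214362

segments=8 loops=1 length=7.214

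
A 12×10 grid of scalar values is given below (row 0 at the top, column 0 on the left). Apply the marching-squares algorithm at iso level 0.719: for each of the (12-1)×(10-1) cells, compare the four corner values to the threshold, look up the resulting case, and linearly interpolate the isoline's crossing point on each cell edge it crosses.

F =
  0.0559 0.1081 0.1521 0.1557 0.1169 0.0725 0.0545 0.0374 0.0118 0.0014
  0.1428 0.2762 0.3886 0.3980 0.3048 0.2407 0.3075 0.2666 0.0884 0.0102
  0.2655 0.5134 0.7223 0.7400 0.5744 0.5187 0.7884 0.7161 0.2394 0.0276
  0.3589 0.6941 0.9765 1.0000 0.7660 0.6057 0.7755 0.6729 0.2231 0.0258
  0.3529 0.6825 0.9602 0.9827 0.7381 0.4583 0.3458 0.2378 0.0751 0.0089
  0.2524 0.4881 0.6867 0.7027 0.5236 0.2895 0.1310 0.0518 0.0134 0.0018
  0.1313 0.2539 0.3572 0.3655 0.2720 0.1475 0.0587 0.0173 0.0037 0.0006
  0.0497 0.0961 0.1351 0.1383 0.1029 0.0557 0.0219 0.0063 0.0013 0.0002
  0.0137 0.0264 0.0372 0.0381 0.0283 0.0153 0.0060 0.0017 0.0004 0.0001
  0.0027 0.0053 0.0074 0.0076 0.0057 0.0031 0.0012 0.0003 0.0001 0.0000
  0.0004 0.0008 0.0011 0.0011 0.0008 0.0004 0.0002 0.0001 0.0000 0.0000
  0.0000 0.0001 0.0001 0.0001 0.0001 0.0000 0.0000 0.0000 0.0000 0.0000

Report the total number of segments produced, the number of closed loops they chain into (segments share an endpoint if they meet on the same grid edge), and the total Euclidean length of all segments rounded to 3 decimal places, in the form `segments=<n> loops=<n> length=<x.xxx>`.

cell (1,1): code 0100 → (1.990,2.000)–(2.000,1.984)
cell (1,2): code 1100 → (1.939,3.000)–(1.990,2.000)
cell (1,3): code 1000 → (2.000,3.127)–(1.939,3.000)
cell (1,5): code 0100 → (1.856,6.000)–(2.000,5.743)
cell (1,6): code 1000 → (2.000,6.960)–(1.856,6.000)
cell (2,1): code 0110 → (2.000,1.984)–(3.000,1.088)
cell (2,3): code 1101 → (2.755,4.000)–(2.000,3.127)
cell (2,4): code 1000 → (3.000,4.293)–(2.755,4.000)
cell (2,5): code 0110 → (2.000,5.743)–(3.000,5.667)
cell (2,6): code 1001 → (3.000,6.551)–(2.000,6.960)
cell (3,1): code 0110 → (3.000,1.088)–(4.000,1.131)
cell (3,4): code 1001 → (4.000,4.068)–(3.000,4.293)
cell (3,5): code 0010 → (3.000,5.667)–(3.131,6.000)
cell (3,6): code 0001 → (3.131,6.000)–(3.000,6.551)
cell (4,1): code 0010 → (4.000,1.131)–(4.882,2.000)
cell (4,2): code 0011 → (4.882,2.000)–(4.942,3.000)
cell (4,3): code 0011 → (4.942,3.000)–(4.089,4.000)
cell (4,4): code 0001 → (4.089,4.000)–(4.000,4.068)
total: 18 segments, chained into 2 closed loop(s), length Σ = 14.004892

segments=18 loops=2 length=14.005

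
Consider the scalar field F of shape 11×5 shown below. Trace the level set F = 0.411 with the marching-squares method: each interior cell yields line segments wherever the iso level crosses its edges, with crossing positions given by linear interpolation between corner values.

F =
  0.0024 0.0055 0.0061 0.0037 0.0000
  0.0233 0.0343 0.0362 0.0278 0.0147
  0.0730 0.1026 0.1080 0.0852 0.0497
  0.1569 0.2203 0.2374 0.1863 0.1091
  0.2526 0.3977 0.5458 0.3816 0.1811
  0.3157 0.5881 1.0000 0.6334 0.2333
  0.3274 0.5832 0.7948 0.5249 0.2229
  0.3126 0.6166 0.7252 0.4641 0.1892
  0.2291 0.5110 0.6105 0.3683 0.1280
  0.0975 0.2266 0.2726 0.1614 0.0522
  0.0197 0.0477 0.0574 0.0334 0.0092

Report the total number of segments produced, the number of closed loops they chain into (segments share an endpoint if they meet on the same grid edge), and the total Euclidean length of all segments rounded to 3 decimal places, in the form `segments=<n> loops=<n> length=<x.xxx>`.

segments=16 loops=1 length=13.136

cell (3,1): code 0100 → (3.563,2.000)–(4.000,1.090)
cell (3,2): code 1000 → (4.000,2.821)–(3.563,2.000)
cell (4,0): code 0100 → (4.070,1.000)–(5.000,0.350)
cell (4,1): code 1110 → (4.000,1.090)–(4.070,1.000)
cell (4,2): code 1101 → (4.117,3.000)–(4.000,2.821)
cell (4,3): code 1000 → (5.000,3.556)–(4.117,3.000)
cell (5,0): code 0110 → (5.000,0.350)–(6.000,0.327)
cell (5,3): code 1001 → (6.000,3.377)–(5.000,3.556)
cell (6,0): code 0110 → (6.000,0.327)–(7.000,0.324)
cell (6,3): code 1001 → (7.000,3.193)–(6.000,3.377)
cell (7,0): code 0110 → (7.000,0.324)–(8.000,0.645)
cell (7,2): code 1011 → (8.000,2.824)–(7.554,3.000)
cell (7,3): code 0001 → (7.554,3.000)–(7.000,3.193)
cell (8,0): code 0010 → (8.000,0.645)–(8.352,1.000)
cell (8,1): code 0011 → (8.352,1.000)–(8.590,2.000)
cell (8,2): code 0001 → (8.590,2.000)–(8.000,2.824)
total: 16 segments, chained into 1 closed loop(s), length Σ = 13.136392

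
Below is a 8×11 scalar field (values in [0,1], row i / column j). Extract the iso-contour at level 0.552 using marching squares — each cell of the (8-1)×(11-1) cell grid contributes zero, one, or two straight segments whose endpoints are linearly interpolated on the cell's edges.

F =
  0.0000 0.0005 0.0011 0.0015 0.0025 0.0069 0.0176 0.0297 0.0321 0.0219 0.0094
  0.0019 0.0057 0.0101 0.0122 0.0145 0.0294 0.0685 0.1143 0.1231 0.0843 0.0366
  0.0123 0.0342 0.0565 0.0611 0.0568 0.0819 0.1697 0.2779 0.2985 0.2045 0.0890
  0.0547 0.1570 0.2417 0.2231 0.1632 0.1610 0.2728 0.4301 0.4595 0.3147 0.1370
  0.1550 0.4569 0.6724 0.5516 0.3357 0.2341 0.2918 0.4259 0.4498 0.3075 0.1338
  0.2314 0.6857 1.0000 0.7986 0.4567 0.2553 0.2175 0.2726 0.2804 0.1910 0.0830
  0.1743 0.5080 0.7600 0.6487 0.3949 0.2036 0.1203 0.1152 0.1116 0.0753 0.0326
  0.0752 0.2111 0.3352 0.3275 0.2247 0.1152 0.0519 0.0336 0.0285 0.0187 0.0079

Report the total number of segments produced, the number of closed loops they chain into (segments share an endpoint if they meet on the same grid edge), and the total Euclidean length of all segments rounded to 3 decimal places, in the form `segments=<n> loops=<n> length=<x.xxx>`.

segments=12 loops=1 length=8.786

cell (3,1): code 0100 → (3.720,2.000)–(4.000,1.441)
cell (3,2): code 1000 → (4.000,2.997)–(3.720,2.000)
cell (4,0): code 0100 → (4.416,1.000)–(5.000,0.706)
cell (4,1): code 1110 → (4.000,1.441)–(4.416,1.000)
cell (4,2): code 1101 → (4.002,3.000)–(4.000,2.997)
cell (4,3): code 1000 → (5.000,3.721)–(4.002,3.000)
cell (5,0): code 0010 → (5.000,0.706)–(5.752,1.000)
cell (5,1): code 0111 → (5.752,1.000)–(6.000,1.175)
cell (5,3): code 1001 → (6.000,3.381)–(5.000,3.721)
cell (6,1): code 0010 → (6.000,1.175)–(6.490,2.000)
cell (6,2): code 0011 → (6.490,2.000)–(6.301,3.000)
cell (6,3): code 0001 → (6.301,3.000)–(6.000,3.381)
total: 12 segments, chained into 1 closed loop(s), length Σ = 8.785838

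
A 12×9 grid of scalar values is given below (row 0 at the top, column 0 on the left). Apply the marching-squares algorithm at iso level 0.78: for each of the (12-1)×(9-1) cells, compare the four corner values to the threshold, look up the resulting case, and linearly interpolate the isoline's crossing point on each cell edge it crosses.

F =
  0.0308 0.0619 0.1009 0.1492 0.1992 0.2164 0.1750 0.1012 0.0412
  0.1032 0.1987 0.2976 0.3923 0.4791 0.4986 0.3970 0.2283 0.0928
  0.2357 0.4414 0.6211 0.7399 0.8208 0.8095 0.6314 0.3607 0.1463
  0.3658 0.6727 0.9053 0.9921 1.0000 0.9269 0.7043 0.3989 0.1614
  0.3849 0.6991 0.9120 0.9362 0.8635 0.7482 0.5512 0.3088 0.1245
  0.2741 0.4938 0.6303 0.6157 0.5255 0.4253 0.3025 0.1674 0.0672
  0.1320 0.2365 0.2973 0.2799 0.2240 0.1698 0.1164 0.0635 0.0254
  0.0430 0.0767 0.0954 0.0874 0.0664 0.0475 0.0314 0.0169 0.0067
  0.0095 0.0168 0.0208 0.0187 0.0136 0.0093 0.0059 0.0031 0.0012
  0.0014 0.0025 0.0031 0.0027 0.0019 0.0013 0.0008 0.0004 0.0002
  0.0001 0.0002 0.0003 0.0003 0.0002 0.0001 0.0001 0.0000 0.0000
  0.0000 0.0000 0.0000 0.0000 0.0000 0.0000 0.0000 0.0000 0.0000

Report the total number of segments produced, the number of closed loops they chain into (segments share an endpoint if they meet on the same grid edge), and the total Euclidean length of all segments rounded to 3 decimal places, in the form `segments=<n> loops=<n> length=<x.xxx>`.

cell (1,3): code 0100 → (1.881,4.000)–(2.000,3.496)
cell (1,4): code 1100 → (1.905,5.000)–(1.881,4.000)
cell (1,5): code 1000 → (2.000,5.166)–(1.905,5.000)
cell (2,1): code 0100 → (2.559,2.000)–(3.000,1.461)
cell (2,2): code 1100 → (2.159,3.000)–(2.559,2.000)
cell (2,3): code 1110 → (2.000,3.496)–(2.159,3.000)
cell (2,5): code 1001 → (3.000,5.660)–(2.000,5.166)
cell (3,1): code 0110 → (3.000,1.461)–(4.000,1.380)
cell (3,4): code 1011 → (4.000,4.724)–(3.822,5.000)
cell (3,5): code 0001 → (3.822,5.000)–(3.000,5.660)
cell (4,1): code 0010 → (4.000,1.380)–(4.469,2.000)
cell (4,2): code 0011 → (4.469,2.000)–(4.487,3.000)
cell (4,3): code 0011 → (4.487,3.000)–(4.247,4.000)
cell (4,4): code 0001 → (4.247,4.000)–(4.000,4.724)
total: 14 segments, chained into 1 closed loop(s), length Σ = 11.075371

segments=14 loops=1 length=11.075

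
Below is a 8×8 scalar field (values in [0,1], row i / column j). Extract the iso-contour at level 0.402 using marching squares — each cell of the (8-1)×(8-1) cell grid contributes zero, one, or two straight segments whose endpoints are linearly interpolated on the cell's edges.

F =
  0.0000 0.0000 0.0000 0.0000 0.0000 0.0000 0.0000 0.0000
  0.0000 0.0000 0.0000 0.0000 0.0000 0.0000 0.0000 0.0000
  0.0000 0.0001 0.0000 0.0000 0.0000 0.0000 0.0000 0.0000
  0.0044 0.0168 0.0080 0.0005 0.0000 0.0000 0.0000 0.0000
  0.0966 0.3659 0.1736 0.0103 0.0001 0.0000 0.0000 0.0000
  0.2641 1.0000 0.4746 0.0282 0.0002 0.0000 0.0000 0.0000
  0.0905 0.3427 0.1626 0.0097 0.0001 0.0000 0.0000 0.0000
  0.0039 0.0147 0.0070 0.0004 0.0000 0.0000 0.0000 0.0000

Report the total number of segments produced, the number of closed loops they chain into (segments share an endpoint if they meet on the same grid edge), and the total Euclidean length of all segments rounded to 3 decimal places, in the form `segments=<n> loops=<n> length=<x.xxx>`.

cell (4,0): code 0100 → (4.057,1.000)–(5.000,0.187)
cell (4,1): code 1100 → (4.759,2.000)–(4.057,1.000)
cell (4,2): code 1000 → (5.000,2.163)–(4.759,2.000)
cell (5,0): code 0010 → (5.000,0.187)–(5.910,1.000)
cell (5,1): code 0011 → (5.910,1.000)–(5.233,2.000)
cell (5,2): code 0001 → (5.233,2.000)–(5.000,2.163)
total: 6 segments, chained into 1 closed loop(s), length Σ = 5.468920

segments=6 loops=1 length=5.469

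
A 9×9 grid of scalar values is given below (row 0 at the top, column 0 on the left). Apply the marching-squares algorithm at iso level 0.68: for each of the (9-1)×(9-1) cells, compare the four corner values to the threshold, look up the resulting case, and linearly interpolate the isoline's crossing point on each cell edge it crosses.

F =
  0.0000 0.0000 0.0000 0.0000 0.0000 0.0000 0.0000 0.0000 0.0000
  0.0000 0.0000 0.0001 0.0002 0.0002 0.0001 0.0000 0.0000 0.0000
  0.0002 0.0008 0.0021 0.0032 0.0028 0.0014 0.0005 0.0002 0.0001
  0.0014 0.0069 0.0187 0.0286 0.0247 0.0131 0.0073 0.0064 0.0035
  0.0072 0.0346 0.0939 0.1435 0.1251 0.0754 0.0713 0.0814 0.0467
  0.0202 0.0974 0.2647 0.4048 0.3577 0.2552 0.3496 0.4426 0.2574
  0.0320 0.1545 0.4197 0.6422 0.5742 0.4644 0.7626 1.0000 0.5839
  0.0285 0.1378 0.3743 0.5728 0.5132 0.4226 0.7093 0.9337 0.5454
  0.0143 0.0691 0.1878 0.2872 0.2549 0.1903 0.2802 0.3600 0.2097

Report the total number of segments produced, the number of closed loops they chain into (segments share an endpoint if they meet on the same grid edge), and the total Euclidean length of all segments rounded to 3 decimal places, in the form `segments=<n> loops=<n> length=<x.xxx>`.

segments=8 loops=1 length=6.370

cell (5,5): code 0100 → (5.800,6.000)–(6.000,5.723)
cell (5,6): code 1100 → (5.426,7.000)–(5.800,6.000)
cell (5,7): code 1000 → (6.000,7.769)–(5.426,7.000)
cell (6,5): code 0110 → (6.000,5.723)–(7.000,5.898)
cell (6,7): code 1001 → (7.000,7.653)–(6.000,7.769)
cell (7,5): code 0010 → (7.000,5.898)–(7.068,6.000)
cell (7,6): code 0011 → (7.068,6.000)–(7.442,7.000)
cell (7,7): code 0001 → (7.442,7.000)–(7.000,7.653)
total: 8 segments, chained into 1 closed loop(s), length Σ = 6.370345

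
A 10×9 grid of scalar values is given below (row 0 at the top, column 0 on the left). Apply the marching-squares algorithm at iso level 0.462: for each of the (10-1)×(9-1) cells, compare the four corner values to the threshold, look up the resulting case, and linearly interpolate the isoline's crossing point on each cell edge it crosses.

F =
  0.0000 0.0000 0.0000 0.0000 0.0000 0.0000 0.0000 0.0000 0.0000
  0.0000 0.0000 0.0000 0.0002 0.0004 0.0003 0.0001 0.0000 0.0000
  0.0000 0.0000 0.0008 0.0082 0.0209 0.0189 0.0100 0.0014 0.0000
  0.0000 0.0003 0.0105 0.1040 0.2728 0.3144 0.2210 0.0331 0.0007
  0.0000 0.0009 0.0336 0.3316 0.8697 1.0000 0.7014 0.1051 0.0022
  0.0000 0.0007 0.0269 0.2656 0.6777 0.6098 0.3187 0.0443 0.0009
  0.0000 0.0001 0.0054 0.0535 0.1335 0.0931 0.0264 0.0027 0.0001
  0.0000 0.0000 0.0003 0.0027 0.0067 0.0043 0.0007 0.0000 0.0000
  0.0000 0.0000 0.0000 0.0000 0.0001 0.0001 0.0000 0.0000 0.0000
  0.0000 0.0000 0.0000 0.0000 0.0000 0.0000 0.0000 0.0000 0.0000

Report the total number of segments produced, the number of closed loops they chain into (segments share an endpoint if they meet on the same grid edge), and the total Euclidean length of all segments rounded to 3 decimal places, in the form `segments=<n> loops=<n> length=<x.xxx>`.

cell (3,3): code 0100 → (3.317,4.000)–(4.000,3.242)
cell (3,4): code 1100 → (3.215,5.000)–(3.317,4.000)
cell (3,5): code 1100 → (3.502,6.000)–(3.215,5.000)
cell (3,6): code 1000 → (4.000,6.401)–(3.502,6.000)
cell (4,3): code 0110 → (4.000,3.242)–(5.000,3.477)
cell (4,5): code 1011 → (5.000,5.508)–(4.626,6.000)
cell (4,6): code 0001 → (4.626,6.000)–(4.000,6.401)
cell (5,3): code 0010 → (5.000,3.477)–(5.396,4.000)
cell (5,4): code 0011 → (5.396,4.000)–(5.286,5.000)
cell (5,5): code 0001 → (5.286,5.000)–(5.000,5.508)
total: 10 segments, chained into 1 closed loop(s), length Σ = 8.339642

segments=10 loops=1 length=8.340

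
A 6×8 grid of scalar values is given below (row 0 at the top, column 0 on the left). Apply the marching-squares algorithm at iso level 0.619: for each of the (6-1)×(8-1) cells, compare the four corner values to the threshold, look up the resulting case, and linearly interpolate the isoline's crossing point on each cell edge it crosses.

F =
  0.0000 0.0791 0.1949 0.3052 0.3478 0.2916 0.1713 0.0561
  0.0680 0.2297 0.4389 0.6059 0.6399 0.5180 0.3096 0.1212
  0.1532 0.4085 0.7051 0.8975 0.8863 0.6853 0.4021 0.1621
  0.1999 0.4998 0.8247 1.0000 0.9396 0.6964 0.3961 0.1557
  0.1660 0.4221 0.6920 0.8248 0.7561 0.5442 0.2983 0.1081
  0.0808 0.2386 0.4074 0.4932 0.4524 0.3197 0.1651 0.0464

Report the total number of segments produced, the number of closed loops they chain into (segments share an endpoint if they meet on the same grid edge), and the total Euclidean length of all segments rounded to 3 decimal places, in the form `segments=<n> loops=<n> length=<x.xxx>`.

segments=16 loops=1 length=11.832

cell (0,3): code 0100 → (0.928,4.000)–(1.000,3.385)
cell (0,4): code 1000 → (1.000,4.171)–(0.928,4.000)
cell (1,1): code 0100 → (1.677,2.000)–(2.000,1.710)
cell (1,2): code 1100 → (1.045,3.000)–(1.677,2.000)
cell (1,3): code 1110 → (1.000,3.385)–(1.045,3.000)
cell (1,4): code 1101 → (1.604,5.000)–(1.000,4.171)
cell (1,5): code 1000 → (2.000,5.234)–(1.604,5.000)
cell (2,1): code 0110 → (2.000,1.710)–(3.000,1.367)
cell (2,5): code 1001 → (3.000,5.258)–(2.000,5.234)
cell (3,1): code 0110 → (3.000,1.367)–(4.000,1.730)
cell (3,4): code 1011 → (4.000,4.647)–(3.509,5.000)
cell (3,5): code 0001 → (3.509,5.000)–(3.000,5.258)
cell (4,1): code 0010 → (4.000,1.730)–(4.257,2.000)
cell (4,2): code 0011 → (4.257,2.000)–(4.621,3.000)
cell (4,3): code 0011 → (4.621,3.000)–(4.451,4.000)
cell (4,4): code 0001 → (4.451,4.000)–(4.000,4.647)
total: 16 segments, chained into 1 closed loop(s), length Σ = 11.831851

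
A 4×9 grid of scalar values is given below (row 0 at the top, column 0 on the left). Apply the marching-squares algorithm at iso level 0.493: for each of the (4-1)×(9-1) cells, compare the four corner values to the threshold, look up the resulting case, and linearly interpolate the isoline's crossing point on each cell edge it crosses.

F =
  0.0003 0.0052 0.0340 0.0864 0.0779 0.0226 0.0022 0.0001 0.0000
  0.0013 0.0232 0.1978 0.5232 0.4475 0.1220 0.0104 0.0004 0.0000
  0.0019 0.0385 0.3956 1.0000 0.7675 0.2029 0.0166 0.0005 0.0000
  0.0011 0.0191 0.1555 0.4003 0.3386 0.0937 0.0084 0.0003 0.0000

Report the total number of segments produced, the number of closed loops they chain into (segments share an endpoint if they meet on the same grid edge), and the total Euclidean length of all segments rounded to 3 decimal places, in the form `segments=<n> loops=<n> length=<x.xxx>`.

segments=8 loops=1 length=6.387

cell (0,2): code 0100 → (0.931,3.000)–(1.000,2.907)
cell (0,3): code 1000 → (1.000,3.399)–(0.931,3.000)
cell (1,2): code 0110 → (1.000,2.907)–(2.000,2.161)
cell (1,3): code 1101 → (1.142,4.000)–(1.000,3.399)
cell (1,4): code 1000 → (2.000,4.486)–(1.142,4.000)
cell (2,2): code 0010 → (2.000,2.161)–(2.845,3.000)
cell (2,3): code 0011 → (2.845,3.000)–(2.640,4.000)
cell (2,4): code 0001 → (2.640,4.000)–(2.000,4.486)
total: 8 segments, chained into 1 closed loop(s), length Σ = 6.387488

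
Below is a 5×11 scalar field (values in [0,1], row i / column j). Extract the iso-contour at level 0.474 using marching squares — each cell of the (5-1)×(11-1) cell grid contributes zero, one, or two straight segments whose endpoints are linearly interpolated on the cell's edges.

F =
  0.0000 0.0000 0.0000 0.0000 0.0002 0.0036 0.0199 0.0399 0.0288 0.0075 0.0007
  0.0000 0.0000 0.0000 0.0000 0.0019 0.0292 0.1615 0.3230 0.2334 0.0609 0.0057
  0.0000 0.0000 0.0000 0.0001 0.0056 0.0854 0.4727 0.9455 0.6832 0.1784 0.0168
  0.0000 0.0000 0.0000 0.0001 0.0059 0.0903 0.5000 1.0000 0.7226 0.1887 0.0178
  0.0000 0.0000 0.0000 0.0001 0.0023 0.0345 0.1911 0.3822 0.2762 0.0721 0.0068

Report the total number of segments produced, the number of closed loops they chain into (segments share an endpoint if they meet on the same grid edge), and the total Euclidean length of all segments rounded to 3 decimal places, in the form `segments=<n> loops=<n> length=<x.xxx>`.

segments=10 loops=1 length=8.055

cell (1,6): code 0100 → (1.243,7.000)–(2.000,6.003)
cell (1,7): code 1100 → (1.535,8.000)–(1.243,7.000)
cell (1,8): code 1000 → (2.000,8.414)–(1.535,8.000)
cell (2,5): code 0100 → (2.048,6.000)–(3.000,5.937)
cell (2,6): code 1110 → (2.000,6.003)–(2.048,6.000)
cell (2,8): code 1001 → (3.000,8.466)–(2.000,8.414)
cell (3,5): code 0010 → (3.000,5.937)–(3.084,6.000)
cell (3,6): code 0011 → (3.084,6.000)–(3.851,7.000)
cell (3,7): code 0011 → (3.851,7.000)–(3.557,8.000)
cell (3,8): code 0001 → (3.557,8.000)–(3.000,8.466)
total: 10 segments, chained into 1 closed loop(s), length Σ = 8.054790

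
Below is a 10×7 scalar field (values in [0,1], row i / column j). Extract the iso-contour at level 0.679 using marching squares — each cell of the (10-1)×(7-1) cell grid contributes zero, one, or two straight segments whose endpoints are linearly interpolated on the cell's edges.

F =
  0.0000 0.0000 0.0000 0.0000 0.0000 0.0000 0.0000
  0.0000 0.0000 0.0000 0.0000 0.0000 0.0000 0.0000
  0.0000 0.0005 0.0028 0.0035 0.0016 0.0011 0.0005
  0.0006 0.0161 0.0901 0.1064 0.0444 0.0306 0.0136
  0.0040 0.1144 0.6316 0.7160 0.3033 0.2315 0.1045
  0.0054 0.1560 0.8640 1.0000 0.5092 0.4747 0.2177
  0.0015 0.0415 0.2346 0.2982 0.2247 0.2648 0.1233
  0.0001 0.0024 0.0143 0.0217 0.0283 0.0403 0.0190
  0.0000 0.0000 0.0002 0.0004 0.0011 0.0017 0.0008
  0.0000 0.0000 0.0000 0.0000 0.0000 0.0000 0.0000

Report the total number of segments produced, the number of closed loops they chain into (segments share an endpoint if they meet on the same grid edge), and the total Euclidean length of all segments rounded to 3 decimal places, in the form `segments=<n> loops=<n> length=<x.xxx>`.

segments=8 loops=1 length=5.339

cell (3,2): code 0100 → (3.939,3.000)–(4.000,2.562)
cell (3,3): code 1000 → (4.000,3.090)–(3.939,3.000)
cell (4,1): code 0100 → (4.204,2.000)–(5.000,1.739)
cell (4,2): code 1110 → (4.000,2.562)–(4.204,2.000)
cell (4,3): code 1001 → (5.000,3.654)–(4.000,3.090)
cell (5,1): code 0010 → (5.000,1.739)–(5.294,2.000)
cell (5,2): code 0011 → (5.294,2.000)–(5.457,3.000)
cell (5,3): code 0001 → (5.457,3.000)–(5.000,3.654)
total: 8 segments, chained into 1 closed loop(s), length Σ = 5.339100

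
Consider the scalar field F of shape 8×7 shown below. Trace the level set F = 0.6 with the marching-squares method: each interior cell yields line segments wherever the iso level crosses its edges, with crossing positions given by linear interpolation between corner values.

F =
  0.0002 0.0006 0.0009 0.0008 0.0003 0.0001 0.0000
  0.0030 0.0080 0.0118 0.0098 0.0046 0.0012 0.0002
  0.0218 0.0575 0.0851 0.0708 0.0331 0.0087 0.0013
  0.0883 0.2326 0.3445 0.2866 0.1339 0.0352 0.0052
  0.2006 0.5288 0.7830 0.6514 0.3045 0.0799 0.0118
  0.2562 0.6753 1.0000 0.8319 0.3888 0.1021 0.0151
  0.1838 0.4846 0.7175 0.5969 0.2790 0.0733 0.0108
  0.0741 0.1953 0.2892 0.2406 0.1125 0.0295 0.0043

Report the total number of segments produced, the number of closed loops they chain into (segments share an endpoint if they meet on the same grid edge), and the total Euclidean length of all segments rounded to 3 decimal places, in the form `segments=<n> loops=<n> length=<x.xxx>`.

segments=12 loops=1 length=8.196

cell (3,1): code 0100 → (3.583,2.000)–(4.000,1.280)
cell (3,2): code 1100 → (3.859,3.000)–(3.583,2.000)
cell (3,3): code 1000 → (4.000,3.148)–(3.859,3.000)
cell (4,0): code 0100 → (4.486,1.000)–(5.000,0.820)
cell (4,1): code 1110 → (4.000,1.280)–(4.486,1.000)
cell (4,3): code 1001 → (5.000,3.523)–(4.000,3.148)
cell (5,0): code 0010 → (5.000,0.820)–(5.395,1.000)
cell (5,1): code 0111 → (5.395,1.000)–(6.000,1.495)
cell (5,2): code 1011 → (6.000,2.974)–(5.987,3.000)
cell (5,3): code 0001 → (5.987,3.000)–(5.000,3.523)
cell (6,1): code 0010 → (6.000,1.495)–(6.274,2.000)
cell (6,2): code 0001 → (6.274,2.000)–(6.000,2.974)
total: 12 segments, chained into 1 closed loop(s), length Σ = 8.195879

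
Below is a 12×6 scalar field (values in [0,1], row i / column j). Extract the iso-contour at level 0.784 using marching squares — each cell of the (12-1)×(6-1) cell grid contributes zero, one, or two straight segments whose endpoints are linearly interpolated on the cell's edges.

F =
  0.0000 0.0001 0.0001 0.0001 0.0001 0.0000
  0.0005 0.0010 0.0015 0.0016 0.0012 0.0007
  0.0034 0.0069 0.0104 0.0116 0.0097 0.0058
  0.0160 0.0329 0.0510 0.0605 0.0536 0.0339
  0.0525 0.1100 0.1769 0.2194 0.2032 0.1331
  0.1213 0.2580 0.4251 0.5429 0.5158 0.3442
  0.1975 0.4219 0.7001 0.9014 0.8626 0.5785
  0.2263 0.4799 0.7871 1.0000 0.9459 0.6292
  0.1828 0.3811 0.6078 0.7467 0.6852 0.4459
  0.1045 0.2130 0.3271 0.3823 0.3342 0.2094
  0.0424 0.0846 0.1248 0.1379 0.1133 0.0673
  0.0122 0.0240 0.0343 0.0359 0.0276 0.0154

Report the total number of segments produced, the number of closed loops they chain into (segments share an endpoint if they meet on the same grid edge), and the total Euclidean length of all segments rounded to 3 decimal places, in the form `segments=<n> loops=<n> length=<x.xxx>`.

cell (5,2): code 0100 → (5.673,3.000)–(6.000,2.417)
cell (5,3): code 1100 → (5.773,4.000)–(5.673,3.000)
cell (5,4): code 1000 → (6.000,4.277)–(5.773,4.000)
cell (6,1): code 0100 → (6.964,2.000)–(7.000,1.990)
cell (6,2): code 1110 → (6.000,2.417)–(6.964,2.000)
cell (6,4): code 1001 → (7.000,4.511)–(6.000,4.277)
cell (7,1): code 0010 → (7.000,1.990)–(7.017,2.000)
cell (7,2): code 0011 → (7.017,2.000)–(7.853,3.000)
cell (7,3): code 0011 → (7.853,3.000)–(7.621,4.000)
cell (7,4): code 0001 → (7.621,4.000)–(7.000,4.511)
total: 10 segments, chained into 1 closed loop(s), length Σ = 7.300274

segments=10 loops=1 length=7.300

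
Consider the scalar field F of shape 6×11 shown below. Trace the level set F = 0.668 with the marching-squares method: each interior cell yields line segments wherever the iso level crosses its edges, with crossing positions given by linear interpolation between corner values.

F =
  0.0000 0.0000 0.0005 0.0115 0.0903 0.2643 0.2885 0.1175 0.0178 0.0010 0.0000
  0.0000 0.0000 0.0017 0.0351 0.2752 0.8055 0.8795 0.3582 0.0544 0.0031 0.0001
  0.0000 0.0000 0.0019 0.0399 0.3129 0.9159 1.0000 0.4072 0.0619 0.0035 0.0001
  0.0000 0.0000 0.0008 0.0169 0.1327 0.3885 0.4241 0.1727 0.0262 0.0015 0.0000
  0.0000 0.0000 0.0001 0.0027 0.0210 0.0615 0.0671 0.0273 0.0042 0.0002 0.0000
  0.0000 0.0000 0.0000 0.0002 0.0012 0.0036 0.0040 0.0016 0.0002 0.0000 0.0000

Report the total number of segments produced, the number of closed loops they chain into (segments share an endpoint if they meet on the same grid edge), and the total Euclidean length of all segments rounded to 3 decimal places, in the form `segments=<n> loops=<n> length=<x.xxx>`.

cell (0,4): code 0100 → (0.746,5.000)–(1.000,4.741)
cell (0,5): code 1100 → (0.642,6.000)–(0.746,5.000)
cell (0,6): code 1000 → (1.000,6.406)–(0.642,6.000)
cell (1,4): code 0110 → (1.000,4.741)–(2.000,4.589)
cell (1,6): code 1001 → (2.000,6.560)–(1.000,6.406)
cell (2,4): code 0010 → (2.000,4.589)–(2.470,5.000)
cell (2,5): code 0011 → (2.470,5.000)–(2.576,6.000)
cell (2,6): code 0001 → (2.576,6.000)–(2.000,6.560)
total: 8 segments, chained into 1 closed loop(s), length Σ = 6.366533

segments=8 loops=1 length=6.367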